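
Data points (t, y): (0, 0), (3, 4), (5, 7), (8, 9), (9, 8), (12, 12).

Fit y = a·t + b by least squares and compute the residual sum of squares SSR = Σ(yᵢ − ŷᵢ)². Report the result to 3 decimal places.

With design matrix A, AᵀA = [[323, 37]; [37, 6]] and Aᵀy = [335, 40]ᵀ.
Eliminating b: 6·(row 1) − 37·(row 2) gives 569·a = 6·335 − 37·40 = 530, so a = 530/569.
Then b = (40 − 37·(530/569))/6 = 525/569.
Residuals: -525/569, 161/569, 808/569, 356/569, -743/569, -57/569; SSR = 2876/569.

SSR = 5.054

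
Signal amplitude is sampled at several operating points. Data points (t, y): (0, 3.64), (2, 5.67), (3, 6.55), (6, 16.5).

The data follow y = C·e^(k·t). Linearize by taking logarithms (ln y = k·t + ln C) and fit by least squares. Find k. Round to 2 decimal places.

k = 0.25

Linearized form: ln y = k·t + ln C. From the 4 transformed points,
Σt = 11.0000, Σ(t)² = 49.0000, Σln y = 7.7100, Σt·ln y = 25.9289.
Equations: 49.0000·k + 11.0000·ln C = 25.9289;  11.0000·k + 4·ln C = 7.7100.
Solving (det = 75.0000): k = 0.25208, ln C = 1.23429.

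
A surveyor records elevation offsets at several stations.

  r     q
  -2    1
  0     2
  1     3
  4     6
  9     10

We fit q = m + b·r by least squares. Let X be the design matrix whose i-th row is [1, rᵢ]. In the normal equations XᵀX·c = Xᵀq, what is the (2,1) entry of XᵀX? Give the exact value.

12

Row 2 ↔ basis r, column 1 ↔ basis 1, so (XᵀX)_{2,1} = Σᵢ r = (-2)·(1) + (0)·(1) + (1)·(1) + (4)·(1) + (9)·(1) = 12.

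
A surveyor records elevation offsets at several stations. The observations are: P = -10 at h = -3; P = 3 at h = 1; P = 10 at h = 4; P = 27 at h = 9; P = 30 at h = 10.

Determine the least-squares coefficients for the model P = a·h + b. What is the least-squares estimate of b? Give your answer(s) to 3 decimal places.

The normal equations are: 207·a + 21·b = 616;  21·a + 5·b = 60.
det = 207·5 − 21² = 594.
a = (616·5 − 21·60)/594 = 910/297; b = (207·60 − 21·616)/594 = -86/99.

b = -0.869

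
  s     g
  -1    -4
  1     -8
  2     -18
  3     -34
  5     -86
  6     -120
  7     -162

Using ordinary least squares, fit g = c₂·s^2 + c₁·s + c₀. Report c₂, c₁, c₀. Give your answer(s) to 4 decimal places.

c₂ = -3.0282, c₁ = -1.4776, c₀ = -2.7852

From the data, Σs^2·s^2 = 4421, Σs^2·s = 719, Σs^2 = 125, Σs·s = 125, Σs = 23, Σ1 = 7.
And Σs^2·g = -14798, Σs·g = -2426, Σg = -432.
Normal equations: [[4421, 719, 125]; [719, 125, 23]; [125, 23, 7]]·[c₂, c₁, c₀]ᵀ = [-14798, -2426, -432]ᵀ.
Inverting the 3×3 Gram matrix, [c₂, c₁, c₀]ᵀ = [-2904/959, -1417/959, -2671/959]ᵀ.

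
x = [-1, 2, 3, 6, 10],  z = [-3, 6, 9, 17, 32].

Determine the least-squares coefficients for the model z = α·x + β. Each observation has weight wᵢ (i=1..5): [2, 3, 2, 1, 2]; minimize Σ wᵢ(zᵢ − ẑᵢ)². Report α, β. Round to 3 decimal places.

Setting ∂/∂α … = 0 gives: 268·α + 36·β = 838;  36·α + 10·β = 111.
Δ = 268·10 − 36² = 1384.
α = (838·10 − 36·111)/1384 = 548/173; β = (268·111 − 36·838)/1384 = -105/346.

α = 3.168, β = -0.303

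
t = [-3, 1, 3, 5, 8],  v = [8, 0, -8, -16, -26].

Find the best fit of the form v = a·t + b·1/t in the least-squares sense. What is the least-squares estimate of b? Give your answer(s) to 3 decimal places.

b = 3.605

From the data, Σt·t = 108, Σt·1/t = 5, Σ1/t·1/t = 18401/14400.
Moment sums: Σt·v = -336, Σ1/t·v = -707/60.
det = 108·(18401/14400) − 5² = 45203/400.
a = ((-336)·(18401/14400) − 5·(-707/60))/(45203/400) = -148176/45203; b = (108·(-707/60) − 5·(-336))/(45203/400) = 162960/45203.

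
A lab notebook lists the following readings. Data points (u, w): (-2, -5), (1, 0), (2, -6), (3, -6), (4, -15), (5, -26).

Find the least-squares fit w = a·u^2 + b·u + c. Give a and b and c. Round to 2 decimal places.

Entries of XᵀX: Σu^2·u^2 = 995, Σu^2·u = 217, Σu^2 = 59, Σu·u = 59, Σu = 13, Σ1 = 6.
Moment sums: Σu^2·w = -988, Σu·w = -210, Σw = -58.
So XᵀX·[a, b, c]ᵀ = Xᵀw: [[995, 217, 59]; [217, 59, 13]; [59, 13, 6]]·[a, b, c]ᵀ = [-988, -210, -58]ᵀ.
Inverting the 3×3 Gram matrix, [a, b, c]ᵀ = [-3215/2904, 6773/14520, 23/110]ᵀ.

a = -1.11, b = 0.47, c = 0.21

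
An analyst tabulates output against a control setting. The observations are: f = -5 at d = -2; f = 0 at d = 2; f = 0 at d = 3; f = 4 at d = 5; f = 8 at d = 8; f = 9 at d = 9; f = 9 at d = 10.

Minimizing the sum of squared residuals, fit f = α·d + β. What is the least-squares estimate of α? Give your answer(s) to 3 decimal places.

Setting ∂/∂α … = 0 gives: 287·α + 35·β = 265;  35·α + 7·β = 25.
Eliminating β: 7·(row 1) − 35·(row 2) gives 784·α = 7·265 − 35·25 = 980, so α = 5/4.
Then β = (25 − 35·(5/4))/7 = -75/28.

α = 1.250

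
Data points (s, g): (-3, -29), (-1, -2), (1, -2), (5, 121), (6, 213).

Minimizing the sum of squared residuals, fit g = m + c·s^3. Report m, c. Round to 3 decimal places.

m = -2.194, c = 0.994

Setting ∂/∂m … = 0 gives: 5·m + 314·c = 301;  314·m + 63012·c = 61916.
Determinant 5·63012 − 314² = 216464.
m = (301·63012 − 314·61916)/216464 = -118753/54116; c = (5·61916 − 314·301)/216464 = 107533/108232.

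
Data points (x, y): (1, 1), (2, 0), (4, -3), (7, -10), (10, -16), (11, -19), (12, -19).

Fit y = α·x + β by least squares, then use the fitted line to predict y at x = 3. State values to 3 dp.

Setting ∂/∂α … = 0 gives: 435·α + 47·β = -678;  47·α + 7·β = -66.
Determinant 435·7 − 47² = 836.
α = ((-678)·7 − 47·(-66))/836 = -411/209; β = (435·(-66) − 47·(-678))/836 = 789/209.
At x = 3: ŷ = (-411/209)·(3) + (789/209)·(1) = -444/209.

ŷ = -2.124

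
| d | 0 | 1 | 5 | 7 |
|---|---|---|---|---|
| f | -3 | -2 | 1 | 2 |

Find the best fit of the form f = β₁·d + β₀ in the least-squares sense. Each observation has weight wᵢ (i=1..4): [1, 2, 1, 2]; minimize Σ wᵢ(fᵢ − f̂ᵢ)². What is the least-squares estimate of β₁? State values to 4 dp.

From the data, Σwᵢ·d·d = 125, Σwᵢ·d = 21, Σwᵢ·1 = 6.
Right-hand side: Σwᵢ·d·f = 29, Σwᵢ·f = -2.
AᵀWA·[β₁, β₀]ᵀ = AᵀWf becomes [[125, 21]; [21, 6]]·[β₁, β₀]ᵀ = [29, -2]ᵀ.
Eliminating β₀: 6·(row 1) − 21·(row 2) gives 309·β₁ = 6·29 − 21·(-2) = 216, so β₁ = 72/103.
Then β₀ = ((-2) − 21·(72/103))/6 = -859/309.

β₁ = 0.6990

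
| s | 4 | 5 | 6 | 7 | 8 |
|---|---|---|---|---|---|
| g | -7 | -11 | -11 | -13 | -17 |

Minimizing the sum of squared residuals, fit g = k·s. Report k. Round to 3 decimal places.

Entries of MᵀM: Σs·s = 190.
Moment sums: Σs·g = -376.
MᵀM·[k]ᵀ = Mᵀg becomes [[190]]·[k]ᵀ = [-376]ᵀ.
Hence k = -376 / 190 ≈ -1.97895.

k = -1.979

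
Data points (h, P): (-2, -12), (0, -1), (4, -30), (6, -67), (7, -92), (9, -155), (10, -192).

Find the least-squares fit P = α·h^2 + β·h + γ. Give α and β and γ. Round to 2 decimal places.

Sums needed: Σh^2·h^2 = 20530, Σh^2·h = 2344, Σh^2 = 286, Σh·h = 286, Σh = 34, Σ1 = 7.
For MᵀP: Σh^2·P = -39203, Σh·P = -4457, ΣP = -549.
Inverting the 3×3 Gram matrix, [α, β, γ]ᵀ = [-370375/183414, 209053/183414, -6377/4367]ᵀ.

α = -2.02, β = 1.14, γ = -1.46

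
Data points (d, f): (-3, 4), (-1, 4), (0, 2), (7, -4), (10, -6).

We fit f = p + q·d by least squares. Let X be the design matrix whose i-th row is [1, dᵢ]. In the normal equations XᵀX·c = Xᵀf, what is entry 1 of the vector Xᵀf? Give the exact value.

Entry 1 ↔ basis 1, so (Xᵀf)_{1} = Σᵢ fᵢ = (1)·(4) + (1)·(4) + (1)·(2) + (1)·(-4) + (1)·(-6) = 0.

0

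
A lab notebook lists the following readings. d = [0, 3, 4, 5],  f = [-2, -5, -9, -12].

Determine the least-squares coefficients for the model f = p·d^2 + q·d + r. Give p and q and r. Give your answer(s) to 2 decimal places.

p = -0.45, q = 0.21, r = -1.96

From the data, Σd^2·d^2 = 962, Σd^2·d = 216, Σd^2 = 50, Σd·d = 50, Σd = 12, Σ1 = 4.
Right-hand side: Σd^2·f = -489, Σd·f = -111, Σf = -28.
Inverting the 3×3 Gram matrix, [p, q, r]ᵀ = [-82/181, 75/362, -709/362]ᵀ.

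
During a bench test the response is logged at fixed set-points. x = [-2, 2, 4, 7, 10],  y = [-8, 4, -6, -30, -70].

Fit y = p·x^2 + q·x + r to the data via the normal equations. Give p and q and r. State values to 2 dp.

Sums needed: Σx^2·x^2 = 12689, Σx^2·x = 1407, Σx^2 = 173, Σx·x = 173, Σx = 21, Σ1 = 5.
Moment sums: Σx^2·y = -8582, Σx·y = -910, Σy = -110.
So MᵀM·[p, q, r]ᵀ = Mᵀy: [[12689, 1407, 173]; [1407, 173, 21]; [173, 21, 5]]·[p, q, r]ᵀ = [-8582, -910, -110]ᵀ.
Row-reducing yields p = -41744/43953, q = 4892/2093, r = 45902/43953.

p = -0.95, q = 2.34, r = 1.04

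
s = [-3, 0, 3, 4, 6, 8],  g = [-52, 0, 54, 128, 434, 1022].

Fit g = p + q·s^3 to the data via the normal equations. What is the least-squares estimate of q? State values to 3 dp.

q = 1.996

Compute the Gram sums: Σ1 = 6, Σs^3 = 792, Σs^3·s^3 = 314354.
For Aᵀg: Σg = 1586, Σs^3·g = 628062.
AᵀA·[p, q]ᵀ = Aᵀg becomes [[6, 792]; [792, 314354]]·[p, q]ᵀ = [1586, 628062]ᵀ.
Δ = 6·314354 − 792² = 1258860.
p = (1586·314354 − 792·628062)/1258860 = 57017/62943; q = (6·628062 − 792·1586)/1258860 = 41871/20981.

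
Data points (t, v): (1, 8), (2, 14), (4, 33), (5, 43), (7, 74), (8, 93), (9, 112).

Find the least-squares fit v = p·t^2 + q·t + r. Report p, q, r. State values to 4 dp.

Forming MᵀM = [[13956, 1782, 240]; [1782, 240, 36]; [240, 36, 7]] and Mᵀv = [20317, 2653, 377]ᵀ gives MᵀM·[p, q, r]ᵀ = Mᵀv.
Solving the 3×3 system (Gaussian elimination) gives p = 16705/16566, q = 48871/16566, r = 11353/2761.

p = 1.0084, q = 2.9501, r = 4.1119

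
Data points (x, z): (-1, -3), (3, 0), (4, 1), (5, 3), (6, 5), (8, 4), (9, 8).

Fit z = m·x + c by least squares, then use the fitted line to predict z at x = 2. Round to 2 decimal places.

Normal-equation sums: Σx·x = 232, Σx = 34, Σ1 = 7.
Moment sums: Σx·z = 156, Σz = 18.
Determinant 232·7 − 34² = 468.
m = (156·7 − 34·18)/468 = 40/39; c = (232·18 − 34·156)/468 = -94/39.
At x = 2: ẑ = (40/39)·(2) + (-94/39)·(1) = -14/39.

ẑ = -0.36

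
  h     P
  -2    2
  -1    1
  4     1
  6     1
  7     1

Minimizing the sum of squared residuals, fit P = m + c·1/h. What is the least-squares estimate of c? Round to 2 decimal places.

With design matrix M, MᵀM = [[5, -79/84]; [-79/84, 9601/7056]] and MᵀP = [6, -121/84]ᵀ.
Eliminating c: (9601/7056)·(row 1) − (-79/84)·(row 2) gives (10441/1764)·m = (9601/7056)·6 − (-79/84)·(-121/84) = 48047/7056, so m = 48047/41764.
Then c = ((-121/84) − (-79/84)·(48047/41764))/(9601/7056) = -2751/10441.

c = -0.26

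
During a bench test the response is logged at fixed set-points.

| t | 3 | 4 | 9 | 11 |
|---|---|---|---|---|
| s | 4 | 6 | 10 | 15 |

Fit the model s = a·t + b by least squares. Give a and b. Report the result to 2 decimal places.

Setting ∂/∂a … = 0 gives: 227·a + 27·b = 291;  27·a + 4·b = 35.
(Σt·t = 227, Σt = 27, Σ1 = 4, Σt·s = 291, Σs = 35.)
det = 227·4 − 27² = 179.
a = (291·4 − 27·35)/179 = 219/179; b = (227·35 − 27·291)/179 = 88/179.

a = 1.22, b = 0.49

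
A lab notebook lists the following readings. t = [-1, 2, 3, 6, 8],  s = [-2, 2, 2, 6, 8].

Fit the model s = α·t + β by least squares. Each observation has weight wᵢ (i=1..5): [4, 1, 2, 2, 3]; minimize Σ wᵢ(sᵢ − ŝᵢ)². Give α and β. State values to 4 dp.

α = 1.1149, β = -0.8830

AᵀWA·[α, β]ᵀ = AᵀWs reads: 290·α + 40·β = 288;  40·α + 12·β = 34.
(Σwᵢ·t·t = 290, Σwᵢ·t = 40, Σwᵢ·1 = 12, Σwᵢ·t·s = 288, Σwᵢ·s = 34.)
Eliminating β: 12·(row 1) − 40·(row 2) gives 1880·α = 12·288 − 40·34 = 2096, so α = 262/235.
Then β = (34 − 40·(262/235))/12 = -83/94.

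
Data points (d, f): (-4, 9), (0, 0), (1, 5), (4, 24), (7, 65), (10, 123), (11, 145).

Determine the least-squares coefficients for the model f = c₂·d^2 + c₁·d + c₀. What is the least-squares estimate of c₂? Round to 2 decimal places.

XᵀX·[c₂, c₁, c₀]ᵀ = Xᵀf reads: 27555·c₂ + 2675·c₁ + 303·c₀ = 33563;  2675·c₂ + 303·c₁ + 29·c₀ = 3345;  303·c₂ + 29·c₁ + 7·c₀ = 371.
Inverting the 3×3 Gram matrix, [c₂, c₁, c₀]ᵀ = [158472/156191, 313952/156191, 117891/156191]ᵀ.

c₂ = 1.01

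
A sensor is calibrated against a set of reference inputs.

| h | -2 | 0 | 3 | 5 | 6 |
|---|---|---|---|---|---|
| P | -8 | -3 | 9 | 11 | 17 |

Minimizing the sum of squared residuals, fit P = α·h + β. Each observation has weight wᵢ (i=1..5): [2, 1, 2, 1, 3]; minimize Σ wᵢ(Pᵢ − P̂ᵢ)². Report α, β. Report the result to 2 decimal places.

With design matrix M, MᵀWM = [[159, 25]; [25, 9]] and MᵀWP = [447, 61]ᵀ.
Eliminating β: 9·(row 1) − 25·(row 2) gives 806·α = 9·447 − 25·61 = 2498, so α = 1249/403.
Then β = (61 − 25·(1249/403))/9 = -738/403.

α = 3.10, β = -1.83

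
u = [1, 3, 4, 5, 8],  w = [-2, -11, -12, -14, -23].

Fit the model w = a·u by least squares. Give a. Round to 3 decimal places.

a = -2.930

Sums needed: Σu·u = 115.
For Xᵀw: Σu·w = -337.
Hence a = -337 / 115 ≈ -2.93043.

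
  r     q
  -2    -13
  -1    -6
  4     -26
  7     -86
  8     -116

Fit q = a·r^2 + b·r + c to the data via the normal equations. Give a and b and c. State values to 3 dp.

With design matrix M, MᵀM = [[6770, 910, 134]; [910, 134, 16]; [134, 16, 5]] and Mᵀq = [-12112, -1602, -247]ᵀ.
Inverting the 3×3 Gram matrix, [a, b, c]ᵀ = [-13381/6594, 4377/2198, -4576/3297]ᵀ.

a = -2.029, b = 1.991, c = -1.388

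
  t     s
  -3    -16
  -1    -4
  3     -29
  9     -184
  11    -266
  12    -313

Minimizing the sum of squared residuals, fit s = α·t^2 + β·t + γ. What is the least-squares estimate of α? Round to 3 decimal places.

Sums needed: Σt^2·t^2 = 42101, Σt^2·t = 3787, Σt^2 = 365, Σt·t = 365, Σt = 31, Σ1 = 6.
Right-hand side: Σt^2·s = -92571, Σt·s = -8373, Σs = -812.
So XᵀX·[α, β, γ]ᵀ = Xᵀs: [[42101, 3787, 365]; [3787, 365, 31]; [365, 31, 6]]·[α, β, γ]ᵀ = [-92571, -8373, -812]ᵀ.
Solving the 3×3 system (Gaussian elimination) gives α = -450551/230550, β = -520367/230550, γ = -184003/38425.

α = -1.954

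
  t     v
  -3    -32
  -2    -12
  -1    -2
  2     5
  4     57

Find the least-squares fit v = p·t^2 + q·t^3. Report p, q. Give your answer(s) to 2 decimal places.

Entries of MᵀM: Σt^2·t^2 = 370, Σt^2·t^3 = 780, Σt^3·t^3 = 4954.
And Σt^2·v = 594, Σt^3·v = 4650.
Normal equations: [[370, 780]; [780, 4954]]·[p, q]ᵀ = [594, 4650]ᵀ.
Δ = 370·4954 − 780² = 1224580.
p = (594·4954 − 780·4650)/1224580 = -171081/306145; q = (370·4650 − 780·594)/1224580 = 62859/61229.

p = -0.56, q = 1.03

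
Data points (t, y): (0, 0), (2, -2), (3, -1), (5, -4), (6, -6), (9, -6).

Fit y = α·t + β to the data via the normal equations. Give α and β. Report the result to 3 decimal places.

Compute the Gram sums: Σt·t = 155, Σt = 25, Σ1 = 6.
Moment sums: Σt·y = -117, Σy = -19.
Normal equations: [[155, 25]; [25, 6]]·[α, β]ᵀ = [-117, -19]ᵀ.
det = 155·6 − 25² = 305.
α = ((-117)·6 − 25·(-19))/305 = -227/305; β = (155·(-19) − 25·(-117))/305 = -4/61.

α = -0.744, β = -0.066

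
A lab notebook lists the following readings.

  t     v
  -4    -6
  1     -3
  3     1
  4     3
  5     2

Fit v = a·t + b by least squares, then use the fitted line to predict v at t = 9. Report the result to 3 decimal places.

Sums needed: Σt·t = 67, Σt = 9, Σ1 = 5.
Moment sums: Σt·v = 46, Σv = -3.
Determinant 67·5 − 9² = 254.
a = (46·5 − 9·(-3))/254 = 257/254; b = (67·(-3) − 9·46)/254 = -615/254.
At t = 9: v̂ = (257/254)·(9) + (-615/254)·(1) = 849/127.

v̂ = 6.685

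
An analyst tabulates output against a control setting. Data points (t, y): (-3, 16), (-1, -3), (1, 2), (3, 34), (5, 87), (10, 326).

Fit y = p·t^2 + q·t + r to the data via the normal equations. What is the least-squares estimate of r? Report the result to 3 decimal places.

r = -2.727

Normal-equation sums: Σt^2·t^2 = 10789, Σt^2·t = 1125, Σt^2 = 145, Σt·t = 145, Σt = 15, Σ1 = 6.
Right-hand side: Σt^2·y = 35224, Σt·y = 3754, Σy = 462.
So AᵀA·[p, q, r]ᵀ = Aᵀy: [[10789, 1125, 145]; [1125, 145, 15]; [145, 15, 6]]·[p, q, r]ᵀ = [35224, 3754, 462]ᵀ.
Solving the 3×3 system (Gaussian elimination) gives p = 362763/121028, q = 1764883/605140, r = -165029/60514.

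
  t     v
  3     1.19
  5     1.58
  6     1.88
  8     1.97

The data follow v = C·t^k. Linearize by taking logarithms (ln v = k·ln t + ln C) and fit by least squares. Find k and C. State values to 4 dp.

Let Y = ln v. Fitting Y = k·ln t + ln C by least squares:
Sums: Σln t = 6.5793, Σ(ln t)² = 11.3317, Σln v = 1.9407, Σln t·ln v = 3.4683.
Normal system: [[11.3317, 6.5793]; [6.5793, 4]]·[k, ln C]ᵀ = [3.4683, 1.9407]ᵀ.
Slope k = (n·Σln t·ln v − Σln t·Σln v)/(n·Σ(ln t)² − (Σln t)²) = (4·3.4683 − 6.5793·1.9407)/2.0403 = 0.54160; ln C = (Σln v − k·Σln t)/n = -0.40566, so C = exp(-0.40566) = 0.66653.

k = 0.5416, C = 0.6665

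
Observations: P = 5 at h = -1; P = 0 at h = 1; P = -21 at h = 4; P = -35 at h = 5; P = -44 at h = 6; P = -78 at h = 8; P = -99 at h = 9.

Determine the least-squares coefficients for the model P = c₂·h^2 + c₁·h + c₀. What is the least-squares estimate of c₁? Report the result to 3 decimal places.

Compute the Gram sums: Σh^2·h^2 = 12836, Σh^2·h = 1646, Σh^2 = 224, Σh·h = 224, Σh = 32, Σ1 = 7.
And Σh^2·P = -15801, Σh·P = -2043, ΣP = -272.
XᵀX·[c₂, c₁, c₀]ᵀ = XᵀP becomes [[12836, 1646, 224]; [1646, 224, 32]; [224, 32, 7]]·[c₂, c₁, c₀]ᵀ = [-15801, -2043, -272]ᵀ.
Solving the 3×3 system (Gaussian elimination) gives c₂ = -63239/62534, c₁ = -137243/62534, c₀ = 110576/31267.

c₁ = -2.195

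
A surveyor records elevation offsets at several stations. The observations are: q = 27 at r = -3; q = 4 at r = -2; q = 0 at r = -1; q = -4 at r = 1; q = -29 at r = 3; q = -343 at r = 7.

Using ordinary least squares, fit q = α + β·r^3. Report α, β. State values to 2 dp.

α = -1.96, β = -0.99

Compute the Gram sums: Σ1 = 6, Σr^3 = 335, Σr^3·r^3 = 119173.
Moment sums: Σq = -345, Σr^3·q = -119197.
So MᵀM·[α, β]ᵀ = Mᵀq: [[6, 335]; [335, 119173]]·[α, β]ᵀ = [-345, -119197]ᵀ.
det = 6·119173 − 335² = 602813.
α = ((-345)·119173 − 335·(-119197))/602813 = -1183690/602813; β = (6·(-119197) − 335·(-345))/602813 = -599607/602813.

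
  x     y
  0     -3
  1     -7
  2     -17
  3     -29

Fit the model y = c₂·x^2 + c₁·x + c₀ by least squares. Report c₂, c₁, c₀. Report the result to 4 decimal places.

AᵀA·[c₂, c₁, c₀]ᵀ = Aᵀy reads: 98·c₂ + 36·c₁ + 14·c₀ = -336;  36·c₂ + 14·c₁ + 6·c₀ = -128;  14·c₂ + 6·c₁ + 4·c₀ = -56.
(Σx^2·x^2 = 98, Σx^2·x = 36, Σx^2 = 14, Σx·x = 14, Σx = 6, Σ1 = 4, Σx^2·y = -336, Σx·y = -128, Σy = -56.)
Solving the 3×3 system (Gaussian elimination) gives c₂ = -2, c₁ = -14/5, c₀ = -14/5.

c₂ = -2.0000, c₁ = -2.8000, c₀ = -2.8000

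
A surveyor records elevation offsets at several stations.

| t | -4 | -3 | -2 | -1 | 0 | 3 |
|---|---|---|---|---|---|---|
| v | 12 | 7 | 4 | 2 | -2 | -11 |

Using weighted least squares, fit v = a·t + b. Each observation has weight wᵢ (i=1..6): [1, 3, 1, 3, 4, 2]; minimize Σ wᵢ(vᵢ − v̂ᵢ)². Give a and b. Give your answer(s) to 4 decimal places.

Setting ∂/∂a … = 0 gives: 68·a + (-12)·b = -191;  (-12)·a + 14·b = 13.
(Σwᵢ·t·t = 68, Σwᵢ·t = -12, Σwᵢ·1 = 14, Σwᵢ·t·v = -191, Σwᵢ·v = 13.)
Δ = 68·14 − (-12)² = 808.
a = ((-191)·14 − (-12)·13)/808 = -1259/404; b = (68·13 − (-12)·(-191))/808 = -176/101.

a = -3.1163, b = -1.7426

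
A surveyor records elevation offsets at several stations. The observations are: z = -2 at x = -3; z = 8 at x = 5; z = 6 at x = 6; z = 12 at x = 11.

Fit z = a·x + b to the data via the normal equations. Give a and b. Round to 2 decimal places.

Forming MᵀM = [[191, 19]; [19, 4]] and Mᵀz = [214, 24]ᵀ gives MᵀM·[a, b]ᵀ = Mᵀz.
det = 191·4 − 19² = 403.
a = (214·4 − 19·24)/403 = 400/403; b = (191·24 − 19·214)/403 = 518/403.

a = 0.99, b = 1.29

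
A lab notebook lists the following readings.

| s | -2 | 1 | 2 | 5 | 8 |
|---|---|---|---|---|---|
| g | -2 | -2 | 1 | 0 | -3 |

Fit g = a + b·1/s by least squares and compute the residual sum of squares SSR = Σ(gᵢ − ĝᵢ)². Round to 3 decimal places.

SSR = 10.376

From the data, Σ1 = 5, Σ1/s = 53/40, Σ1/s·1/s = 2489/1600.
Right-hand side: Σg = -6, Σ1/s·g = -7/8.
Normal equations: [[5, 53/40]; [53/40, 2489/1600]]·[a, b]ᵀ = [-6, -7/8]ᵀ.
Eliminating b: (2489/1600)·(row 1) − (53/40)·(row 2) gives (2409/400)·a = (2489/1600)·(-6) − (53/40)·(-7/8) = -13079/1600, so a = -1189/876.
Then b = ((-7/8) − (53/40)·(-1189/876))/(2489/1600) = 130/219.
Residuals: -101/292, -361/292, 1805/876, 1085/876, -376/219; SSR = 9089/876.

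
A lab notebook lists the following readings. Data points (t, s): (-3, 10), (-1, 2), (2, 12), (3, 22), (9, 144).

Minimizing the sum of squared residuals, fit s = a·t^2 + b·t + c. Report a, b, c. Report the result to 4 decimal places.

Sums needed: Σt^2·t^2 = 6740, Σt^2·t = 736, Σt^2 = 104, Σt·t = 104, Σt = 10, Σ1 = 5.
Right-hand side: Σt^2·s = 12002, Σt·s = 1354, Σs = 190.
So AᵀA·[a, b, c]ᵀ = Aᵀs: [[6740, 736, 104]; [736, 104, 10]; [104, 10, 5]]·[a, b, c]ᵀ = [12002, 1354, 190]ᵀ.
Solving the 3×3 system (Gaussian elimination) gives a = 11245/7338, b = 4801/2446, c = 8071/3669.

a = 1.5324, b = 1.9628, c = 2.1998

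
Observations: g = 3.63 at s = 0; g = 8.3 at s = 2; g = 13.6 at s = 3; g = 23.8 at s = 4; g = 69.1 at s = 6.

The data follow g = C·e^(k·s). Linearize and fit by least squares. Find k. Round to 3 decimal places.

k = 0.495

Let Y = ln g. Fitting Y = k·s + ln C by least squares:
Over the data: Σs = 15.0000, Σ(s)² = 65.0000, Σln g = 13.4208, Σs·ln g = 50.1548.
Normal system: [[65.0000, 15.0000]; [15.0000, 5]]·[k, ln C]ᵀ = [50.1548, 13.4208]ᵀ.
Solving (det = 100.0000): k = 0.49462, ln C = 1.20030.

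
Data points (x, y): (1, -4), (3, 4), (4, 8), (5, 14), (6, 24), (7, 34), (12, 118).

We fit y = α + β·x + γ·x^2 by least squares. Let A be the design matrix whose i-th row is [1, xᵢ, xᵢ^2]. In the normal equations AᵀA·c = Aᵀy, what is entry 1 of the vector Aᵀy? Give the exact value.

198

Entry 1 ↔ basis 1, so (Aᵀy)_{1} = Σᵢ yᵢ = (1)·(-4) + (1)·(4) + (1)·(8) + (1)·(14) + (1)·(24) + (1)·(34) + (1)·(118) = 198.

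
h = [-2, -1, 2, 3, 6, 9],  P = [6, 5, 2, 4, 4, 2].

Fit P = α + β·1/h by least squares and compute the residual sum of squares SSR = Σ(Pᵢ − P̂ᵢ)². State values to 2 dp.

SSR = 6.19

From the data, Σ1 = 6, Σ1/h = -7/18, Σ1/h·1/h = 535/324.
For MᵀP: ΣP = 23, Σ1/h·P = -43/9.
det = 6·(535/324) − (-7/18)² = 3161/324.
α = (23·(535/324) − (-7/18)·(-43/9))/(3161/324) = 11703/3161; β = (6·(-43/9) − (-7/18)·23)/(3161/324) = -6390/3161.
Residuals: 4068/3161, -2288/3161, -2186/3161, 3071/3161, 2006/3161, -4671/3161; SSR = 19562/3161.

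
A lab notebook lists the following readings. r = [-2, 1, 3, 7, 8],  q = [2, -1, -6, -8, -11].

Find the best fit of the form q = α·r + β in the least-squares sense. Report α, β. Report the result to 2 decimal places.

α = -1.23, β = -0.60

Compute the Gram sums: Σr·r = 127, Σr = 17, Σ1 = 5.
For Aᵀq: Σr·q = -167, Σq = -24.
Eliminating β: 5·(row 1) − 17·(row 2) gives 346·α = 5·(-167) − 17·(-24) = -427, so α = -427/346.
Then β = ((-24) − 17·(-427/346))/5 = -209/346.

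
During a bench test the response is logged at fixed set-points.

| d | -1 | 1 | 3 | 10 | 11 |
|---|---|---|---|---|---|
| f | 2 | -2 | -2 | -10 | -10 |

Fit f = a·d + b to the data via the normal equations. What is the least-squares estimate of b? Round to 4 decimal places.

b = 0.3014

The normal equations are: 232·a + 24·b = -220;  24·a + 5·b = -22.
Eliminating b: 5·(row 1) − 24·(row 2) gives 584·a = 5·(-220) − 24·(-22) = -572, so a = -143/146.
Then b = ((-22) − 24·(-143/146))/5 = 22/73.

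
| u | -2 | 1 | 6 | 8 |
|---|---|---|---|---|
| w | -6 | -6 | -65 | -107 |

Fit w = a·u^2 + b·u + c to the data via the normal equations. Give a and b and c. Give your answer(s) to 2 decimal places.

Compute the Gram sums: Σu^2·u^2 = 5409, Σu^2·u = 721, Σu^2 = 105, Σu·u = 105, Σu = 13, Σ1 = 4.
And Σu^2·w = -9218, Σu·w = -1240, Σw = -184.
Normal equations: [[5409, 721, 105]; [721, 105, 13]; [105, 13, 4]]·[a, b, c]ᵀ = [-9218, -1240, -184]ᵀ.
Solving the 3×3 system (Gaussian elimination) gives a = -12619/8900, b = -14689/8900, c = -7603/2225.

a = -1.42, b = -1.65, c = -3.42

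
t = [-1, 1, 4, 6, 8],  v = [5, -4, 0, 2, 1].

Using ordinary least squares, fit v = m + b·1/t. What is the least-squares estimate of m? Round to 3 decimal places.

With design matrix M, MᵀM = [[5, 13/24]; [13/24, 1213/576]] and Mᵀv = [4, -205/24]ᵀ.
Determinant 5·(1213/576) − (13/24)² = 737/72.
m = (4·(1213/576) − (13/24)·(-205/24))/(737/72) = 7517/5896; b = (5·(-205/24) − (13/24)·4)/(737/72) = -3231/737.

m = 1.275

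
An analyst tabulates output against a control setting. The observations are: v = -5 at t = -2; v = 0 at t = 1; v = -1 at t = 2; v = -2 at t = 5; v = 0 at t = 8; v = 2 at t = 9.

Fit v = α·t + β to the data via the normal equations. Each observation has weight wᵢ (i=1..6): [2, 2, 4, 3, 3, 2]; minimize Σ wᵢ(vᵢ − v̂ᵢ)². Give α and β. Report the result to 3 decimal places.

The normal equations are: 455·α + 63·β = 18;  63·α + 16·β = -16.
(Σwᵢ·t·t = 455, Σwᵢ·t = 63, Σwᵢ·1 = 16, Σwᵢ·t·v = 18, Σwᵢ·v = -16.)
Eliminating β: 16·(row 1) − 63·(row 2) gives 3311·α = 16·18 − 63·(-16) = 1296, so α = 1296/3311.
Then β = ((-16) − 63·(1296/3311))/16 = -1202/473.

α = 0.391, β = -2.541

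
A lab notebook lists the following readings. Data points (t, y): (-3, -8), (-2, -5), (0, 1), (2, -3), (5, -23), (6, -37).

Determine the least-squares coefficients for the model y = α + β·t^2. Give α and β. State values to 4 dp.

Forming XᵀX = [[6, 78]; [78, 2034]] and Xᵀy = [-75, -2011]ᵀ gives XᵀX·[α, β]ᵀ = Xᵀy.
Determinant 6·2034 − 78² = 6120.
α = ((-75)·2034 − 78·(-2011))/6120 = 359/510; β = (6·(-2011) − 78·(-75))/6120 = -259/255.

α = 0.7039, β = -1.0157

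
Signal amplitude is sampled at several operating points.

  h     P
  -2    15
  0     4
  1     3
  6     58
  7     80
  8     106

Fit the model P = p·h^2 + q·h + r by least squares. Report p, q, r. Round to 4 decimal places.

p = 1.8600, q = -2.0831, r = 3.5362

Setting ∂/∂p … = 0 gives: 7810·p + 1064·q + 154·r = 12855;  1064·p + 154·q + 20·r = 1729;  154·p + 20·q + 6·r = 266.
(Σh^2·h^2 = 7810, Σh^2·h = 1064, Σh^2 = 154, Σh·h = 154, Σh = 20, Σ1 = 6, Σh^2·P = 12855, Σh·P = 1729, ΣP = 266.)
Inverting the 3×3 Gram matrix, [p, q, r]ᵀ = [93857/50460, -26278/12615, 2051/580]ᵀ.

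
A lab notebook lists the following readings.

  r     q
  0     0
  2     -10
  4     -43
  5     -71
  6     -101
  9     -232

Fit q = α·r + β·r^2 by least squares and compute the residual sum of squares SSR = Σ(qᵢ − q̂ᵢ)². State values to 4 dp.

SSR = 2.7089

The normal system XᵀX·[α, β]ᵀ = Xᵀq is [[162, 1142]; [1142, 8754]]·[α, β]ᵀ = [-3241, -24931]ᵀ.
Eliminating β: 8754·(row 1) − 1142·(row 2) gives 113984·α = 8754·(-3241) − 1142·(-24931) = 99488, so α = 3109/3562.
Then β = ((-24931) − 1142·(3109/3562))/8754 = -5275/1781.
Residuals: 0, 181/1781, 123/137, -4697/3562, 692/1781, 185/3562; SSR = 9649/3562.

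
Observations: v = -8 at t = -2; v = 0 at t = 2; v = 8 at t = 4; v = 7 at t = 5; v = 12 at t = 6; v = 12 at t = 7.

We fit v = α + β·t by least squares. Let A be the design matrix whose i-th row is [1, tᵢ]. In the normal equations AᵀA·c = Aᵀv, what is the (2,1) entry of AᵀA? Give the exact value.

Row 2 ↔ basis t, column 1 ↔ basis 1, so (AᵀA)_{2,1} = Σᵢ t = (-2)·(1) + (2)·(1) + (4)·(1) + (5)·(1) + (6)·(1) + (7)·(1) = 22.

22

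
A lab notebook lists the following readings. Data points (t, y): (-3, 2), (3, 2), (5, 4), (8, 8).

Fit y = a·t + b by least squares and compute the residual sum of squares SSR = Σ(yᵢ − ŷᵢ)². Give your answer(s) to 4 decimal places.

SSR = 8.1853

Compute the Gram sums: Σt·t = 107, Σt = 13, Σ1 = 4.
And Σt·y = 84, Σy = 16.
Eliminating b: 4·(row 1) − 13·(row 2) gives 259·a = 4·84 − 13·16 = 128, so a = 128/259.
Then b = (16 − 13·(128/259))/4 = 620/259.
Residuals: 282/259, -486/259, -32/37, 428/259; SSR = 2120/259.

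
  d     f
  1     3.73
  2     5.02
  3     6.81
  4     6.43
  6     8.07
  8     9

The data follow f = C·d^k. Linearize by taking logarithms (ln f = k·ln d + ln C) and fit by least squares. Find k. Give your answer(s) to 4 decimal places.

Let Y = ln f. Fitting Y = k·ln d + ln C by least squares:
XᵀX = [[11.1437, 7.0493]; [7.0493, 6]], rhs = [14.1162, 10.9946]ᵀ  (here Σln d = 7.0493, Σ(ln d)² = 11.1437, Σln f = 10.9946, Σln d·ln f = 14.1162).
Slope k = (n·Σln d·ln f − Σln d·Σln f)/(n·Σ(ln d)² − (Σln d)²) = (6·14.1162 − 7.0493·10.9946)/17.1702 = 0.41897; ln C = (Σln f − k·Σln d)/n = 1.34019.

k = 0.4190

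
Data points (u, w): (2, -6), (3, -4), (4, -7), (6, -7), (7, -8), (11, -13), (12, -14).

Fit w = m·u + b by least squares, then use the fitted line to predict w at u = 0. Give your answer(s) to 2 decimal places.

MᵀM·[m, b]ᵀ = Mᵀw reads: 379·m + 45·b = -461;  45·m + 7·b = -59.
Eliminating b: 7·(row 1) − 45·(row 2) gives 628·m = 7·(-461) − 45·(-59) = -572, so m = -143/157.
Then b = ((-59) − 45·(-143/157))/7 = -404/157.
At u = 0: ŵ = (-143/157)·(0) + (-404/157)·(1) = -404/157.

ŵ = -2.57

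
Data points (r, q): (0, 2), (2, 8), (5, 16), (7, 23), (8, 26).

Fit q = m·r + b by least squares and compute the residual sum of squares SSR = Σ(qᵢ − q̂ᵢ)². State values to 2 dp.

SSR = 0.79

From the data, Σr·r = 142, Σr = 22, Σ1 = 5.
Moment sums: Σr·q = 465, Σq = 75.
AᵀA·[m, b]ᵀ = Aᵀq becomes [[142, 22]; [22, 5]]·[m, b]ᵀ = [465, 75]ᵀ.
Determinant 142·5 − 22² = 226.
m = (465·5 − 22·75)/226 = 675/226; b = (142·75 − 22·465)/226 = 210/113.
Residuals: 16/113, 19/113, -179/226, 53/226, 28/113; SSR = 179/226.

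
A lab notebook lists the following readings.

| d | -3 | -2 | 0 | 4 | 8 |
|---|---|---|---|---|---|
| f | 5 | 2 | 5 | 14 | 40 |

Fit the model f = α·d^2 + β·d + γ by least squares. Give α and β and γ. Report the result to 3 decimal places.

Setting ∂/∂α … = 0 gives: 4449·α + 541·β + 93·γ = 2837;  541·α + 93·β + 7·γ = 357;  93·α + 7·β + 5·γ = 66.
(Σd^2·d^2 = 4449, Σd^2·d = 541, Σd^2 = 93, Σd·d = 93, Σd = 7, Σ1 = 5, Σd^2·f = 2837, Σd·f = 357, Σf = 66.)
Row-reducing yields α = 4847/11054, β = 145897/143702, γ = 260303/71851.

α = 0.438, β = 1.015, γ = 3.623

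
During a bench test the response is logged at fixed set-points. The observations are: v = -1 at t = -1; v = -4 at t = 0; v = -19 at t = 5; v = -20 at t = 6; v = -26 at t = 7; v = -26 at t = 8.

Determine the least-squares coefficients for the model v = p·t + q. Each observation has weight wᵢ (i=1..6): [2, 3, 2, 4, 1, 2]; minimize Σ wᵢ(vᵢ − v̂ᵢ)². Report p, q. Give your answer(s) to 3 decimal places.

p = -2.810, q = -3.960

Normal-equation sums: Σwᵢ·t·t = 373, Σwᵢ·t = 55, Σwᵢ·1 = 14.
Right-hand side: Σwᵢ·t·v = -1266, Σwᵢ·v = -210.
Δ = 373·14 − 55² = 2197.
p = ((-1266)·14 − 55·(-210))/2197 = -6174/2197; q = (373·(-210) − 55·(-1266))/2197 = -8700/2197.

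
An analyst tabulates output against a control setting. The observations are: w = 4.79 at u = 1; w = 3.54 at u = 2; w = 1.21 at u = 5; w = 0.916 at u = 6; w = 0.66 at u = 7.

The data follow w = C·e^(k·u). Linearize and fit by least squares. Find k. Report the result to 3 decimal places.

k = -0.334

With ln wᵢ as the transformed response and uᵢ as the regressor:
Over the data: Σu = 21.0000, Σ(u)² = 115.0000, Σln w = 2.5180, Σu·ln w = 1.6128.
Normal system: [[115.0000, 21.0000]; [21.0000, 5]]·[k, ln C]ᵀ = [1.6128, 2.5180]ᵀ.
Solving (det = 134.0000): k = -0.33443, ln C = 1.90823.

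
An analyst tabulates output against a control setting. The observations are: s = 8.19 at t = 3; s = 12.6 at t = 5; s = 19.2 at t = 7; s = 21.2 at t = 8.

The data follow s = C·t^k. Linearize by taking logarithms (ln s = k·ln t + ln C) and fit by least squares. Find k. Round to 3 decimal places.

k = 0.992

Taking logs, ln s = k·ln t + ln C, so regress ln s on ln t.
XᵀX = [[11.9079, 6.7334]; [6.7334, 4]], rhs = [18.4887, 10.6455]ᵀ  (here Σln t = 6.7334, Σ(ln t)² = 11.9079, Σln s = 10.6455, Σln t·ln s = 18.4887).
Δ = 11.9079·4 − (6.7334)² = 2.2928; k = (18.4887·4 − 6.7334·10.6455)/2.2928 = 0.99192, ln C = (11.9079·10.6455 − 6.7334·18.4887)/2.2928 = 0.99163.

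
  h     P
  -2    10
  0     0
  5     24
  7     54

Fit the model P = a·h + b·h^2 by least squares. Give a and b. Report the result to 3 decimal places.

a = -2.239, b = 1.419

Forming XᵀX = [[78, 460]; [460, 3042]] and XᵀP = [478, 3286]ᵀ gives XᵀX·[a, b]ᵀ = XᵀP.
Δ = 78·3042 − 460² = 25676.
a = (478·3042 − 460·3286)/25676 = -2053/917; b = (78·3286 − 460·478)/25676 = 1301/917.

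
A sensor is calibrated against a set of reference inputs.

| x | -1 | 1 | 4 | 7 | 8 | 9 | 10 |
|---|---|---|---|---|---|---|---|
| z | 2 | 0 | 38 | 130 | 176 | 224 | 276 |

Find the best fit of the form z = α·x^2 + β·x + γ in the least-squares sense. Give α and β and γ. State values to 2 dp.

Entries of MᵀM: Σx^2·x^2 = 23316, Σx^2·x = 2648, Σx^2 = 312, Σx·x = 312, Σx = 38, Σ1 = 7.
Right-hand side: Σx^2·z = 63988, Σx·z = 7244, Σz = 846.
MᵀM·[α, β, γ]ᵀ = Mᵀz becomes [[23316, 2648, 312]; [2648, 312, 38]; [312, 38, 7]]·[α, β, γ]ᵀ = [63988, 7244, 846]ᵀ.
Inverting the 3×3 Gram matrix, [α, β, γ]ᵀ = [21701/7357, -11374/7357, -16354/7357]ᵀ.

α = 2.95, β = -1.55, γ = -2.22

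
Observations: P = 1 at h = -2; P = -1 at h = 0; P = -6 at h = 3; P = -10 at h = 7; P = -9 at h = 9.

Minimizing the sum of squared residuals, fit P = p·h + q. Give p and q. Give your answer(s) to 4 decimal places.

From the data, Σh·h = 143, Σh = 17, Σ1 = 5.
And Σh·P = -171, ΣP = -25.
XᵀX·[p, q]ᵀ = XᵀP becomes [[143, 17]; [17, 5]]·[p, q]ᵀ = [-171, -25]ᵀ.
Eliminating q: 5·(row 1) − 17·(row 2) gives 426·p = 5·(-171) − 17·(-25) = -430, so p = -215/213.
Then q = ((-25) − 17·(-215/213))/5 = -334/213.

p = -1.0094, q = -1.5681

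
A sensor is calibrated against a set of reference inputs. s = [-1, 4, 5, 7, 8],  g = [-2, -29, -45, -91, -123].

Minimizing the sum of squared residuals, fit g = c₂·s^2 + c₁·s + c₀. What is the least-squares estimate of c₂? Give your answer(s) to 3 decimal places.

c₂ = -2.033

Entries of AᵀA: Σs^2·s^2 = 7379, Σs^2·s = 1043, Σs^2 = 155, Σs·s = 155, Σs = 23, Σ1 = 5.
And Σs^2·g = -13922, Σs·g = -1960, Σg = -290.
AᵀA·[c₂, c₁, c₀]ᵀ = Aᵀg becomes [[7379, 1043, 155]; [1043, 155, 23]; [155, 23, 5]]·[c₂, c₁, c₀]ᵀ = [-13922, -1960, -290]ᵀ.
Inverting the 3×3 Gram matrix, [c₂, c₁, c₀]ᵀ = [-15031/7392, 205/224, 3053/3696]ᵀ.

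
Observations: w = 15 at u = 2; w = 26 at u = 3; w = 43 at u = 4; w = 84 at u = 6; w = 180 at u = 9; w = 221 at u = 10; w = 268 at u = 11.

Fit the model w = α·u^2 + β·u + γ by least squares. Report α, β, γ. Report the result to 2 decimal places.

α = 2.16, β = -0.15, γ = 7.35

With design matrix A, AᵀA = [[32851, 3375, 367]; [3375, 367, 45]; [367, 45, 7]] and Aᵀw = [73114, 7562, 837]ᵀ.
Solving the 3×3 system (Gaussian elimination) gives α = 196439/90978, β = -4619/30326, γ = 334217/45489.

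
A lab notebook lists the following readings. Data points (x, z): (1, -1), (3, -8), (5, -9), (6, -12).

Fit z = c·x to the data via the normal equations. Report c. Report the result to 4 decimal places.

The normal system AᵀA·[c]ᵀ = Aᵀz is [[71]]·[c]ᵀ = [-142]ᵀ.
c = (-142)/71 = -2.

c = -2.0000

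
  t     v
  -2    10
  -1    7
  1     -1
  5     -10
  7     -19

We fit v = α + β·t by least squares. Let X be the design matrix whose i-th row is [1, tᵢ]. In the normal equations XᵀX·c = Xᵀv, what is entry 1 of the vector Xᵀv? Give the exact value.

Entry 1 ↔ basis 1, so (Xᵀv)_{1} = Σᵢ vᵢ = (1)·(10) + (1)·(7) + (1)·(-1) + (1)·(-10) + (1)·(-19) = -13.

-13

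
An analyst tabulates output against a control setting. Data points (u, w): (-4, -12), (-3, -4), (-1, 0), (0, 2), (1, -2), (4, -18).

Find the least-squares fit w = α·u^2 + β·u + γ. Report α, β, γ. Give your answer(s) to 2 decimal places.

Forming MᵀM = [[595, -27, 43]; [-27, 43, -3]; [43, -3, 6]] and Mᵀw = [-518, -14, -34]ᵀ gives MᵀM·[α, β, γ]ᵀ = Mᵀw.
Solving the 3×3 system (Gaussian elimination) gives α = -17333/17810, β = -15601/17810, γ = 596/685.

α = -0.97, β = -0.88, γ = 0.87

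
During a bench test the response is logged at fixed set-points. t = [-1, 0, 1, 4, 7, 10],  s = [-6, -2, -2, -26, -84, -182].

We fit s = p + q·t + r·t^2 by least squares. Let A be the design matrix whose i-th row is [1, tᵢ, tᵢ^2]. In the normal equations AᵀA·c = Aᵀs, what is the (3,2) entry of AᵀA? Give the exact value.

Row 3 ↔ basis t^2, column 2 ↔ basis t, so (AᵀA)_{3,2} = Σᵢ (t^2)·(t) = (1)·(-1) + (0)·(0) + (1)·(1) + (16)·(4) + (49)·(7) + (100)·(10) = 1407.

1407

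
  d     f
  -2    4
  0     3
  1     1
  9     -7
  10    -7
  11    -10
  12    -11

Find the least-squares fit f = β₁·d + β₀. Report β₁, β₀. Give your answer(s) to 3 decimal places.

β₁ = -1.062, β₀ = 2.361

Forming MᵀM = [[451, 41]; [41, 7]] and Mᵀf = [-382, -27]ᵀ gives MᵀM·[β₁, β₀]ᵀ = Mᵀf.
det = 451·7 − 41² = 1476.
β₁ = ((-382)·7 − 41·(-27))/1476 = -1567/1476; β₀ = (451·(-27) − 41·(-382))/1476 = 85/36.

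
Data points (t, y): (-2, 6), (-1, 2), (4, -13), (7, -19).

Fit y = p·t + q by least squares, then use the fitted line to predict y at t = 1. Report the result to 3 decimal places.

The normal equations are: 70·p + 8·q = -199;  8·p + 4·q = -24.
Eliminating q: 4·(row 1) − 8·(row 2) gives 216·p = 4·(-199) − 8·(-24) = -604, so p = -151/54.
Then q = ((-24) − 8·(-151/54))/4 = -11/27.
At t = 1: ŷ = (-151/54)·(1) + (-11/27)·(1) = -173/54.

ŷ = -3.204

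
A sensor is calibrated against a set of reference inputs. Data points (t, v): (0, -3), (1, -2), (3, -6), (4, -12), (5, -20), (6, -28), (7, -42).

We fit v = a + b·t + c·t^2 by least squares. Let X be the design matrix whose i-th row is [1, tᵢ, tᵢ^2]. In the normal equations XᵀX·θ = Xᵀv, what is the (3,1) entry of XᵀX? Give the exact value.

Row 3 ↔ basis t^2, column 1 ↔ basis 1, so (XᵀX)_{3,1} = Σᵢ t^2 = (0)·(1) + (1)·(1) + (9)·(1) + (16)·(1) + (25)·(1) + (36)·(1) + (49)·(1) = 136.

136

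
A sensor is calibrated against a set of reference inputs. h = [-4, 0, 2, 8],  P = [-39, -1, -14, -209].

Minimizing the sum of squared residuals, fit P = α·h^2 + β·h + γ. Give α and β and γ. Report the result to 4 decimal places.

α = -3.0167, β = -2.0533, γ = 0.6800

Setting ∂/∂α … = 0 gives: 4368·α + 456·β + 84·γ = -14056;  456·α + 84·β + 6·γ = -1544;  84·α + 6·β + 4·γ = -263.
Row-reducing yields α = -181/60, β = -154/75, γ = 17/25.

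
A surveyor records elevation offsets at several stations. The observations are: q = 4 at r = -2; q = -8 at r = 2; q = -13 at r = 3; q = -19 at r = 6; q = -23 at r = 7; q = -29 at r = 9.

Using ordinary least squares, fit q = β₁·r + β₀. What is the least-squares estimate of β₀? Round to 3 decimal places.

β₀ = -2.387

With design matrix M, MᵀM = [[183, 25]; [25, 6]] and Mᵀq = [-599, -88]ᵀ.
Eliminating β₀: 6·(row 1) − 25·(row 2) gives 473·β₁ = 6·(-599) − 25·(-88) = -1394, so β₁ = -1394/473.
Then β₀ = ((-88) − 25·(-1394/473))/6 = -1129/473.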